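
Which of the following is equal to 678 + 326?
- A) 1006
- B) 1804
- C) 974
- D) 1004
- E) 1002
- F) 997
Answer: D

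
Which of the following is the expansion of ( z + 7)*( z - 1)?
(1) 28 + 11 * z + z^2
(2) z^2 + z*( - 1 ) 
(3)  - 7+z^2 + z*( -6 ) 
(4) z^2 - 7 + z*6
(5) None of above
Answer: 4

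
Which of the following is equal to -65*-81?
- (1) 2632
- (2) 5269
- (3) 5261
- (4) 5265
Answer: 4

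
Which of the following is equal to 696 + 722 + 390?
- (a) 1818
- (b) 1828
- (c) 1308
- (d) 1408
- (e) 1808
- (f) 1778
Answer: e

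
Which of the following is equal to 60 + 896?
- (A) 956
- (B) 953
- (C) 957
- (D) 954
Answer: A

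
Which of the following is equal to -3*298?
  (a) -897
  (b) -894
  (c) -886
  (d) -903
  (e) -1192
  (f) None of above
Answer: b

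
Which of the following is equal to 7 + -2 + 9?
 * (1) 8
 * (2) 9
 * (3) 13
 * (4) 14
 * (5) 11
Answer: 4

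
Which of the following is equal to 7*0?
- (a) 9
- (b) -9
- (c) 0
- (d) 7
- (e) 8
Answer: c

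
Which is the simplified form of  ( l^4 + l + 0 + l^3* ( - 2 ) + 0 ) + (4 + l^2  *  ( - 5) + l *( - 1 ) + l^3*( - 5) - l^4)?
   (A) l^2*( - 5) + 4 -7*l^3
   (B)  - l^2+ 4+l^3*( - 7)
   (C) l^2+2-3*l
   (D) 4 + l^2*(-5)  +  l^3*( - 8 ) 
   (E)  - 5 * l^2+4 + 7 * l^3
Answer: A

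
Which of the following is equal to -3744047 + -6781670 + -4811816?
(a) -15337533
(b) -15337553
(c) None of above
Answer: a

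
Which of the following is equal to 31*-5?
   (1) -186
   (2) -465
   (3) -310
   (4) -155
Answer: 4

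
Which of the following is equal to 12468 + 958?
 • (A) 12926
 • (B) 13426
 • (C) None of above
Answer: B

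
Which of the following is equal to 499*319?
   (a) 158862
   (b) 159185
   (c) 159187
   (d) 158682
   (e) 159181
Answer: e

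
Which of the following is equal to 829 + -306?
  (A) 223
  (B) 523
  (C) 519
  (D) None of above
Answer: B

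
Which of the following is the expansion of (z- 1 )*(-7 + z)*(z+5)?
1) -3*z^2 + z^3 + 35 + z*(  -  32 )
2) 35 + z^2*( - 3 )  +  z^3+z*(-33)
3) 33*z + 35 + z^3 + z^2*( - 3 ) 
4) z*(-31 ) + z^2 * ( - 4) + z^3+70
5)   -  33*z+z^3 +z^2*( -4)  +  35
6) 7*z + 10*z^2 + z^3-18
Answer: 2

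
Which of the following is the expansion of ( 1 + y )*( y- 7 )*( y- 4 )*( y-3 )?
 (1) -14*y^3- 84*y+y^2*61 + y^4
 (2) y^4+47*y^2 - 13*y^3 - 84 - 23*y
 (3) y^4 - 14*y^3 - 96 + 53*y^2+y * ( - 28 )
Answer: 2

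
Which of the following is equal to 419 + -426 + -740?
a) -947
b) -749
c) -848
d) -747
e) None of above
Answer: d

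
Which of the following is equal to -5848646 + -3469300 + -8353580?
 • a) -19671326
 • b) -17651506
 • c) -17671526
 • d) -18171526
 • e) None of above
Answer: c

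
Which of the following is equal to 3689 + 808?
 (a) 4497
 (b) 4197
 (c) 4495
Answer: a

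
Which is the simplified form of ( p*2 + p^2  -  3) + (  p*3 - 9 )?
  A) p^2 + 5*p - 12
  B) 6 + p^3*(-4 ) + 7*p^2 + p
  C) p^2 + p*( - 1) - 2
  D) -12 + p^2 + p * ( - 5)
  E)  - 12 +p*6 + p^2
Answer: A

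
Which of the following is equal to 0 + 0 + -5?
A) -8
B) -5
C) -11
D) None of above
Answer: B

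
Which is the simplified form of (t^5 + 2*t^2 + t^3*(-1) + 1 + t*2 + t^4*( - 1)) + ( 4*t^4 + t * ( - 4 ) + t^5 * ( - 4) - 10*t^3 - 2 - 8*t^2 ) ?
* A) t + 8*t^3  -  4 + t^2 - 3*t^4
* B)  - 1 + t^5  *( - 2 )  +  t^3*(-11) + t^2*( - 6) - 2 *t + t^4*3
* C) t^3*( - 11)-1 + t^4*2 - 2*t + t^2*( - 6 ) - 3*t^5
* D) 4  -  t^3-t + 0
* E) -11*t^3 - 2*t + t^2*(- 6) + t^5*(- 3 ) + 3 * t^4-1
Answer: E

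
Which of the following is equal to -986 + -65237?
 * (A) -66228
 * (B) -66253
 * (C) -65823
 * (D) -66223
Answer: D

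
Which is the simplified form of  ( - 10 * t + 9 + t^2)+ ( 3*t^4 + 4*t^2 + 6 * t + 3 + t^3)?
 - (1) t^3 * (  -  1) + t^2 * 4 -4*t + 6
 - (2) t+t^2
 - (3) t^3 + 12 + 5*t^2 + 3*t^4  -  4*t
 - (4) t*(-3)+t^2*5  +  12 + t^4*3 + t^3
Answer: 3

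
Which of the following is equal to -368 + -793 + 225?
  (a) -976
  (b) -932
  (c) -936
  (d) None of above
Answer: c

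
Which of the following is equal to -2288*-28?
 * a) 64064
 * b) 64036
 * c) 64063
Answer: a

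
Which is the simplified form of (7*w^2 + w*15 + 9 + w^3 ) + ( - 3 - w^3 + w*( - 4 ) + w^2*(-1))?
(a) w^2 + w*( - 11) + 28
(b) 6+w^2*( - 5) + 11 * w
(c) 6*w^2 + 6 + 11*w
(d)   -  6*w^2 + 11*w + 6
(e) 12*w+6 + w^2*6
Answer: c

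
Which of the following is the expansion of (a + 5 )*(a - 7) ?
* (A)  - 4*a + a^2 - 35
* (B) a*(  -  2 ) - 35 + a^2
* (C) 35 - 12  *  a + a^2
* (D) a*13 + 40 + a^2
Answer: B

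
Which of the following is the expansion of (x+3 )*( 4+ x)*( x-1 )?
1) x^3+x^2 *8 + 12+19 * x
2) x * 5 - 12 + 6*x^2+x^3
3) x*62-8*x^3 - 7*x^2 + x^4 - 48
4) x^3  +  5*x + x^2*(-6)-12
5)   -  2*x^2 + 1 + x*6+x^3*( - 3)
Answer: 2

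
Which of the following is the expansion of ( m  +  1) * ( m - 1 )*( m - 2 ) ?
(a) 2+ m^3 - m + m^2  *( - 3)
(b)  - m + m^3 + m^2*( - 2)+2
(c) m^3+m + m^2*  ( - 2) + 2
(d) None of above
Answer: b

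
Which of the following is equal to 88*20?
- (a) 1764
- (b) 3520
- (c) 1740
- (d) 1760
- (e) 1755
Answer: d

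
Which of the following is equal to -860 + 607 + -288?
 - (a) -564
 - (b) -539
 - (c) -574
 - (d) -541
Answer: d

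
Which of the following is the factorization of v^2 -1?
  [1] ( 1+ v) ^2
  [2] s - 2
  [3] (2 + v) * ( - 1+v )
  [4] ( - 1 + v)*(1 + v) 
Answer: 4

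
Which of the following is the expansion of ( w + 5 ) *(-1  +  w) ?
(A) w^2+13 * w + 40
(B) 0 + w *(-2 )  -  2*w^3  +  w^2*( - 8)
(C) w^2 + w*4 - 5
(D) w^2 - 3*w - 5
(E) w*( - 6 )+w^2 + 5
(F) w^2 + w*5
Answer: C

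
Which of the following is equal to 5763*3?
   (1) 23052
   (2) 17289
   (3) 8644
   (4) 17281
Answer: 2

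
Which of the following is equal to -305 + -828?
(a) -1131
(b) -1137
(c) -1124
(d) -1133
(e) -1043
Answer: d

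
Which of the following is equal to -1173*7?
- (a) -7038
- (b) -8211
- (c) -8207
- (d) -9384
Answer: b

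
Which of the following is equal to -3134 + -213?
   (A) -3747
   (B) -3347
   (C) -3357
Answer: B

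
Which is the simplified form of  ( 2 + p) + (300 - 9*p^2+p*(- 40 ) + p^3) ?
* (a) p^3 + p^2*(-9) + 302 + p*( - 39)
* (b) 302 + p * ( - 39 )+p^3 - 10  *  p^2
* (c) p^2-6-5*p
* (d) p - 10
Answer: a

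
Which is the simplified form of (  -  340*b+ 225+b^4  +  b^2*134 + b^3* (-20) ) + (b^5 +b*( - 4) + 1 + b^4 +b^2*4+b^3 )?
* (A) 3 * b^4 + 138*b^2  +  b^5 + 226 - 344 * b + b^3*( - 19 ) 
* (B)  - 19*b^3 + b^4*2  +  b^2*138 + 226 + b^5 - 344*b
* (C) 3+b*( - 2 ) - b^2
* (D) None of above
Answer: B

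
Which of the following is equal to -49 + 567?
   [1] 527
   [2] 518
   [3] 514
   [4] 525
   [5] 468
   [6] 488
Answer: 2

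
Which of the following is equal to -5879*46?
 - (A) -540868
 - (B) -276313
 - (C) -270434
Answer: C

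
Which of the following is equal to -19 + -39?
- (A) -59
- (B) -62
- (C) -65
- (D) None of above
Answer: D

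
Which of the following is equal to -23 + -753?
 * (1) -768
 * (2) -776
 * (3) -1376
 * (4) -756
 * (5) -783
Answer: 2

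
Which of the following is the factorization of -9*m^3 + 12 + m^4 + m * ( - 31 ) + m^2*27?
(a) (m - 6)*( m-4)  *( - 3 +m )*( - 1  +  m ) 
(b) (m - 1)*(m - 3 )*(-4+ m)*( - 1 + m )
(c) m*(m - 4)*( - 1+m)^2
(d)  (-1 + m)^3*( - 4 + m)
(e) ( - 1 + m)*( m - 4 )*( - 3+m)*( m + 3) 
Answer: b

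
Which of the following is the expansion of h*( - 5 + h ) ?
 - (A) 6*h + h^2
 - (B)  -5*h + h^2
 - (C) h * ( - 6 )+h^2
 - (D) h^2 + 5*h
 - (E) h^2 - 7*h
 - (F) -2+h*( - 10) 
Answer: B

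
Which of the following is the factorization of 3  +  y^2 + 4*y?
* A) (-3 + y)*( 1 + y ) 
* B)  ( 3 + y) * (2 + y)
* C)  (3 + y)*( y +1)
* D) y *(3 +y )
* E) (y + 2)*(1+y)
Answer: C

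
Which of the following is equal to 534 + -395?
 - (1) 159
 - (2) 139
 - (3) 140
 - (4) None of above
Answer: 2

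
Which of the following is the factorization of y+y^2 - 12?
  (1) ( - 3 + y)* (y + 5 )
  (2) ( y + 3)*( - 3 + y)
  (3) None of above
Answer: 3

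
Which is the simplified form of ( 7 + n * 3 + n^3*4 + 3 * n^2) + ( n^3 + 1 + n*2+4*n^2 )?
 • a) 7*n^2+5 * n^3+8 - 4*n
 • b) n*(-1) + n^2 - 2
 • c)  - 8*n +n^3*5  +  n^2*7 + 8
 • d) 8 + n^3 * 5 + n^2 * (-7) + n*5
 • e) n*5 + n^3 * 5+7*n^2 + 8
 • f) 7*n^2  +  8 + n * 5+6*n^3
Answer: e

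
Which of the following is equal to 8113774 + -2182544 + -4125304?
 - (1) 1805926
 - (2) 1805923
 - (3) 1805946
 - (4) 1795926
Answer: 1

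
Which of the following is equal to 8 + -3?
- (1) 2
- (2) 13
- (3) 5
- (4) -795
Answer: 3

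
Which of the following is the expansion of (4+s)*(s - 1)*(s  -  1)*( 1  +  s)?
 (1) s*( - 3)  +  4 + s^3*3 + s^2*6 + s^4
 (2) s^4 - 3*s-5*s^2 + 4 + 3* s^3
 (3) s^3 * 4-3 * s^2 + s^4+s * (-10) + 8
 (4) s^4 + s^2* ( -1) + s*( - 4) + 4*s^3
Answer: 2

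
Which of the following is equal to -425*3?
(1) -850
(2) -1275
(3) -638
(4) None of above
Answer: 2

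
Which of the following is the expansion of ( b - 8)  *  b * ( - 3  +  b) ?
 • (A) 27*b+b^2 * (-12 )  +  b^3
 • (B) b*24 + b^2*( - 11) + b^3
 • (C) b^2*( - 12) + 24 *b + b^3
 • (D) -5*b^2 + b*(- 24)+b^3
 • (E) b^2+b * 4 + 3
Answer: B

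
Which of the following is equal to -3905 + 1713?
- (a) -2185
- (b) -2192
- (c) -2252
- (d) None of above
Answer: b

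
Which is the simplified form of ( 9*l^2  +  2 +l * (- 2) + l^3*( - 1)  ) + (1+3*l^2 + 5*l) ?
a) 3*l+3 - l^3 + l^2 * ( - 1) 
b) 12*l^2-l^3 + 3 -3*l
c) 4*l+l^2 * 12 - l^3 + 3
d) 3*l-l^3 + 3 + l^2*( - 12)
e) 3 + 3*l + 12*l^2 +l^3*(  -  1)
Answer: e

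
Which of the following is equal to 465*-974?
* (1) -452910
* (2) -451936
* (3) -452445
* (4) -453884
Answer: 1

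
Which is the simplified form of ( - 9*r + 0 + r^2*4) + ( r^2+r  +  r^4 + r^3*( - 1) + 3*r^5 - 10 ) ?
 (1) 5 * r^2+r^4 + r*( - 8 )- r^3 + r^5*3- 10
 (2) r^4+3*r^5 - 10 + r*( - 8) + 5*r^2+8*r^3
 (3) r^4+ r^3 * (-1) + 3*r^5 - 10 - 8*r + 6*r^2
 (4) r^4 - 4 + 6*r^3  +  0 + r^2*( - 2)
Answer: 1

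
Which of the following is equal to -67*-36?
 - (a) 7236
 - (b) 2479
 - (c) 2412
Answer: c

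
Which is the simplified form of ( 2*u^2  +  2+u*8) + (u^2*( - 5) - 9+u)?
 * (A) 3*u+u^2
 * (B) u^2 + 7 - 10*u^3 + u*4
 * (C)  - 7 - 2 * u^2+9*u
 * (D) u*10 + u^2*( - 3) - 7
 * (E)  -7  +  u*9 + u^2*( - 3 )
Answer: E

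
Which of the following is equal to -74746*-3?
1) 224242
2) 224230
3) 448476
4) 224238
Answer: 4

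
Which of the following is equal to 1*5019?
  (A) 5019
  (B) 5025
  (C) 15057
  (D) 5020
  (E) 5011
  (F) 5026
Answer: A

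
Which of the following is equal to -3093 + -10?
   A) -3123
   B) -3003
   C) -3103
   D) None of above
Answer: C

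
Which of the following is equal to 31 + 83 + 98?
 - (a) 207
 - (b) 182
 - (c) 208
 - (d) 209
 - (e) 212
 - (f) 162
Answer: e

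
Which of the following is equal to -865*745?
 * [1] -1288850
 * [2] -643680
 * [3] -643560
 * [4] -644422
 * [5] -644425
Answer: 5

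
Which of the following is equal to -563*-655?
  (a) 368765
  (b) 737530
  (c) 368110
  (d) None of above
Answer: a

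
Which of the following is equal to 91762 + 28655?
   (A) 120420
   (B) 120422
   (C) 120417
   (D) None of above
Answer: C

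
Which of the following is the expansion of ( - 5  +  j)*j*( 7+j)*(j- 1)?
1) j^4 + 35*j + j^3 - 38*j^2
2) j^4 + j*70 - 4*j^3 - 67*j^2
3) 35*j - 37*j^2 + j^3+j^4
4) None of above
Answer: 3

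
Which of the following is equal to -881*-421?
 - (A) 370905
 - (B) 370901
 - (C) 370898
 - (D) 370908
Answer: B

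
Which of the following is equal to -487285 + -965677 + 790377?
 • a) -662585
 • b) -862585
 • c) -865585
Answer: a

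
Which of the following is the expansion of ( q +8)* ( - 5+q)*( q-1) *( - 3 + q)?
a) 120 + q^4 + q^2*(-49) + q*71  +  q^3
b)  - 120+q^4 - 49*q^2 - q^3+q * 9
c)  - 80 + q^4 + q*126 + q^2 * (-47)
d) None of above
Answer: d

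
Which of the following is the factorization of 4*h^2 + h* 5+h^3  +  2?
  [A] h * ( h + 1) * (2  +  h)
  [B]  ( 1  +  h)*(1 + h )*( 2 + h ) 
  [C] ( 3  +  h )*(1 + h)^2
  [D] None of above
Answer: B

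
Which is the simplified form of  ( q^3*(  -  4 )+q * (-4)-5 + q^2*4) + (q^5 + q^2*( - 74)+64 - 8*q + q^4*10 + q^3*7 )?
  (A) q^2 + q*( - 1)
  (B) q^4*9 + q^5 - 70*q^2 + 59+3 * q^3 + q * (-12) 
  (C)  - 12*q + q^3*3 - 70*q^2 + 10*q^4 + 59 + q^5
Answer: C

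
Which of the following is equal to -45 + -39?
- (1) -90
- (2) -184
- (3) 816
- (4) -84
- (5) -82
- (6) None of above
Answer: 4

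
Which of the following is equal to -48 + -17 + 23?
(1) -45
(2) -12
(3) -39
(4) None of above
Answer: 4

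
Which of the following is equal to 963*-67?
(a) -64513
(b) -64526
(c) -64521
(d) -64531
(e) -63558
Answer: c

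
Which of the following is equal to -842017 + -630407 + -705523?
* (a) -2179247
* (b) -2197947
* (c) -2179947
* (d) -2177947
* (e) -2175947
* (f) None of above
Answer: d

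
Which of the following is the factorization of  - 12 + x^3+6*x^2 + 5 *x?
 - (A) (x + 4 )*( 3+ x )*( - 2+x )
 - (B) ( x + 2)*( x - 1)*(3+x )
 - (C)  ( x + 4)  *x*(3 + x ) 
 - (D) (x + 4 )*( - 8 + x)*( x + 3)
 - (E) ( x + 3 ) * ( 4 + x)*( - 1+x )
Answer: E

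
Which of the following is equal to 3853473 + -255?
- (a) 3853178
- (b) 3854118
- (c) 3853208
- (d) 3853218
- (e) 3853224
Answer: d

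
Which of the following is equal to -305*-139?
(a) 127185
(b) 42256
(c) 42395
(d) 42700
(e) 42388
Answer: c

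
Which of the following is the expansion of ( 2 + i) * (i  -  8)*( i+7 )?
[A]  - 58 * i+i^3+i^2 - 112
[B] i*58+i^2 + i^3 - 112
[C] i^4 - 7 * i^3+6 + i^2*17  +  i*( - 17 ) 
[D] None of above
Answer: A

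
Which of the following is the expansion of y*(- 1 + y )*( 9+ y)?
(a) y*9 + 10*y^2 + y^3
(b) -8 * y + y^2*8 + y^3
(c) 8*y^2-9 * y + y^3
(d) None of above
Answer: c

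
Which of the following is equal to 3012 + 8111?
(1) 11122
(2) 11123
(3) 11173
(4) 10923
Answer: 2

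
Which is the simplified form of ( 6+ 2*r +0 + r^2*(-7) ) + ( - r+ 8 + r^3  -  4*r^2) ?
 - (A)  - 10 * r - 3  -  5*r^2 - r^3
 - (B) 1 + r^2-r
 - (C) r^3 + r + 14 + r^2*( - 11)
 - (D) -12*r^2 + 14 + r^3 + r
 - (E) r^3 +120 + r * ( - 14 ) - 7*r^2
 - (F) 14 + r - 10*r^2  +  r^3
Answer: C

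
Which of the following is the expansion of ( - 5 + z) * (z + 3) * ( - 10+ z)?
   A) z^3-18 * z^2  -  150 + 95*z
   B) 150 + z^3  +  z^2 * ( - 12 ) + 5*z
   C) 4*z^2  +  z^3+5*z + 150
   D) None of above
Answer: B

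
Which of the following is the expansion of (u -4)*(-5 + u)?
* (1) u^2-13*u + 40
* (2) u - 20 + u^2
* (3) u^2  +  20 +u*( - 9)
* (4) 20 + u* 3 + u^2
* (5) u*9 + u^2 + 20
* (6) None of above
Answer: 3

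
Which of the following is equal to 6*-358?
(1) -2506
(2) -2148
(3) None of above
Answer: 2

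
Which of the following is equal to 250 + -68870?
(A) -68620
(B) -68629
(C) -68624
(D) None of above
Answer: A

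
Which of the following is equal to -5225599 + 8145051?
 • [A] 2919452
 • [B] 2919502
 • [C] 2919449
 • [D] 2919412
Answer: A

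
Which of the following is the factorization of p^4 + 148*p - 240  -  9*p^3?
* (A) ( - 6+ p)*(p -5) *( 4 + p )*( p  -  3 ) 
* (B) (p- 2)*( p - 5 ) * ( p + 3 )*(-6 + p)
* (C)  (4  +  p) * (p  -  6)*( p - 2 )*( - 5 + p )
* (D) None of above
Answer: C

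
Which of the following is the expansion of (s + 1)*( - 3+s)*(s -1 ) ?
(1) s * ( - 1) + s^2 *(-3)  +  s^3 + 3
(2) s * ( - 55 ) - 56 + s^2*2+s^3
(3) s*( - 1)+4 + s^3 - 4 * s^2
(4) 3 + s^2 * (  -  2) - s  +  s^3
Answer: 1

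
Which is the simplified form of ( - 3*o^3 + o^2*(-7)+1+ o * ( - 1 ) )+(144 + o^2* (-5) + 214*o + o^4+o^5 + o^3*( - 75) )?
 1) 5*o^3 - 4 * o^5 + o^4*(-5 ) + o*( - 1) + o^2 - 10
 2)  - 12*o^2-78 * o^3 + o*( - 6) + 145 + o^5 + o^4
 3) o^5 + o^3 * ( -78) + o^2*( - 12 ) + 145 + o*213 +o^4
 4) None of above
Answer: 3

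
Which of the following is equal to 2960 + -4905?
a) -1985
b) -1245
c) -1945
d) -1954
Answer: c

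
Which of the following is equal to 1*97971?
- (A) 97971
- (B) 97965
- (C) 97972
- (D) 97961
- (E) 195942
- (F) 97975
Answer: A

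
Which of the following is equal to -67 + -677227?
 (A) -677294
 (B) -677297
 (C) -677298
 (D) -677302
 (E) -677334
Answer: A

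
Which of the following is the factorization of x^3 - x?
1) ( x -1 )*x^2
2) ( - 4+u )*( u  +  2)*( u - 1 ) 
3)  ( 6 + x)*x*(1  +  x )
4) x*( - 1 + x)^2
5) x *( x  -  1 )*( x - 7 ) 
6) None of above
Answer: 6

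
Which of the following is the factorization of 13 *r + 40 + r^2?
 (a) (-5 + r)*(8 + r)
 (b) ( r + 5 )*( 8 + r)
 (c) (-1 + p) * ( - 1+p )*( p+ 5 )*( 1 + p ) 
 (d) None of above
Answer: b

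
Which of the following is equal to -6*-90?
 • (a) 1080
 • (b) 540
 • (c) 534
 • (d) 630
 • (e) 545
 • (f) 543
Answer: b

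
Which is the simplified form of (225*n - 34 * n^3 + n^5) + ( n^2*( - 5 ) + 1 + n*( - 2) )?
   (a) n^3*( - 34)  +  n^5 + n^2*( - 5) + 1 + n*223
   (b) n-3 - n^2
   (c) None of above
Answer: a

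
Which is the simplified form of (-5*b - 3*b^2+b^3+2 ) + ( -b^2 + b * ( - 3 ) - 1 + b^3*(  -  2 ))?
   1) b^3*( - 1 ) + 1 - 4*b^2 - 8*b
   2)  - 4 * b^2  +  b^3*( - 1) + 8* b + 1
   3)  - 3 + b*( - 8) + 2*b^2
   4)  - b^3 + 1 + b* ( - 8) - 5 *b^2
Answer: 1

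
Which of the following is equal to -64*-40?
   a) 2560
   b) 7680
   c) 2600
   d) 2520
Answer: a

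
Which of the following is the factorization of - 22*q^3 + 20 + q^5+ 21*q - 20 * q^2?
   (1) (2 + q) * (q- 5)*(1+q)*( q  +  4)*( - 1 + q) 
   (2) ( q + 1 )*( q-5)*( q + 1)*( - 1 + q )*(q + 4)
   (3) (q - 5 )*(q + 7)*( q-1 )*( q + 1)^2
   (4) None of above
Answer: 2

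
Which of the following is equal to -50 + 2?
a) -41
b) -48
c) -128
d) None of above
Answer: b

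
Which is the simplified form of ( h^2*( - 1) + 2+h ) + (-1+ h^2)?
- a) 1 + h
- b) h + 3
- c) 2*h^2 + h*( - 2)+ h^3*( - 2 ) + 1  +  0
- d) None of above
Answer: a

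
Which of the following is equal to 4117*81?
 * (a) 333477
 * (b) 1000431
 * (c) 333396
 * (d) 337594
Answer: a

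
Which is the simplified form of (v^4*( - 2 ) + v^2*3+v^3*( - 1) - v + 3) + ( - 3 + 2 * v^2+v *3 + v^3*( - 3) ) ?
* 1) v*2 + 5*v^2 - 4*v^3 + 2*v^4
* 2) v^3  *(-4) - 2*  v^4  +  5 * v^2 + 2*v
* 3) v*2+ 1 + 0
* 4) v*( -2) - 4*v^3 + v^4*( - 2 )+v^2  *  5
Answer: 2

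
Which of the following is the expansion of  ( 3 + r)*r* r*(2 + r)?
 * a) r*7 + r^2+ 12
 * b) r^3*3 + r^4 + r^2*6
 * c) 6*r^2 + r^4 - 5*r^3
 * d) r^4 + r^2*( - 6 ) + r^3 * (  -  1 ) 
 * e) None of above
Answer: e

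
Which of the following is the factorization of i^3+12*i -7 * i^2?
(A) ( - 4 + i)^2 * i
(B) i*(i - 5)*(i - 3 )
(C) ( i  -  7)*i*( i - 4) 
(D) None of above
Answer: D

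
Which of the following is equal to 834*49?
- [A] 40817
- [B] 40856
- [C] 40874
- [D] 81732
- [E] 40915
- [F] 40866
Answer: F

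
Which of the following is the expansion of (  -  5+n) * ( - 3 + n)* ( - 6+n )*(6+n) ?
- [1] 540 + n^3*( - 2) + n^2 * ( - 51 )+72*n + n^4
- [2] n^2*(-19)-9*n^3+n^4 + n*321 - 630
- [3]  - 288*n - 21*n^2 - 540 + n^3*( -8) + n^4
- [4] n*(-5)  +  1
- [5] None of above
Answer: 5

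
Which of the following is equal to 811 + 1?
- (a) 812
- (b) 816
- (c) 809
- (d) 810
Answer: a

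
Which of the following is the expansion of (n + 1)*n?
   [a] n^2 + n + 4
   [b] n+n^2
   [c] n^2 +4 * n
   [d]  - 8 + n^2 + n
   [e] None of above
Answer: b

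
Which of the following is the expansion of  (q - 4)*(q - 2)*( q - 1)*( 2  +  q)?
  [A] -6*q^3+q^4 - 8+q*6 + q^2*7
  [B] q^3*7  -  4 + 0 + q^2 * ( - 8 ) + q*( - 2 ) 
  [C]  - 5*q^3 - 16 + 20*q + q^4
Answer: C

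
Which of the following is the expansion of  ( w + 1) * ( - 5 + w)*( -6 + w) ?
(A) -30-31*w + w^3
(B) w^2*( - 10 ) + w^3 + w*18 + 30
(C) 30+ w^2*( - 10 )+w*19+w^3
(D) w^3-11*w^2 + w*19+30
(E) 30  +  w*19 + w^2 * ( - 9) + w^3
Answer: C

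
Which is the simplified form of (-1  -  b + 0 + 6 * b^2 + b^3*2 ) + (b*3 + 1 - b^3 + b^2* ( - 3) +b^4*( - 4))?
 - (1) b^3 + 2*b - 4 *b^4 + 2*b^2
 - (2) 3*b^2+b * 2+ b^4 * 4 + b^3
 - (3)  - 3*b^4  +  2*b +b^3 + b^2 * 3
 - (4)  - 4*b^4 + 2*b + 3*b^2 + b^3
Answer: 4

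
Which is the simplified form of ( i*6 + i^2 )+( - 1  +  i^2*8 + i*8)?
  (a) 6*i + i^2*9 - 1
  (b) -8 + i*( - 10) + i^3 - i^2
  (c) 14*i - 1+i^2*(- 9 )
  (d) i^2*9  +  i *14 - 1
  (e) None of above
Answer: d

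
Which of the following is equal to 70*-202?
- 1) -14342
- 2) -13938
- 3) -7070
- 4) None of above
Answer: 4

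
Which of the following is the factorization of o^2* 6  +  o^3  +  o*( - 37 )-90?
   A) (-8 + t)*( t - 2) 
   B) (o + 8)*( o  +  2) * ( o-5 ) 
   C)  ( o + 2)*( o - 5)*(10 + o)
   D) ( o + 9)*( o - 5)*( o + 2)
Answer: D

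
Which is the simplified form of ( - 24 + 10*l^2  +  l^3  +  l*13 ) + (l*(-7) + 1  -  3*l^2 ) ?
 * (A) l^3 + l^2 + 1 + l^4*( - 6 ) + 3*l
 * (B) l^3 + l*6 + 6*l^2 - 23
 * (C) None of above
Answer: C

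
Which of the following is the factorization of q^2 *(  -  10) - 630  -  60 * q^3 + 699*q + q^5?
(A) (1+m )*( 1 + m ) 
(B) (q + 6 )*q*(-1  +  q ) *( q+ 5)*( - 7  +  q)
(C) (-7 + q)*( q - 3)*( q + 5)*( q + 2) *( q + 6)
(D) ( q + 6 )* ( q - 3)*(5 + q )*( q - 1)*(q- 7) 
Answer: D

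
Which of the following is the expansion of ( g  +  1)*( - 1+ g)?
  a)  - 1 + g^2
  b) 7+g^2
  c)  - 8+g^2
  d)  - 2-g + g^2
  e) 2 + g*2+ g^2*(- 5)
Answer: a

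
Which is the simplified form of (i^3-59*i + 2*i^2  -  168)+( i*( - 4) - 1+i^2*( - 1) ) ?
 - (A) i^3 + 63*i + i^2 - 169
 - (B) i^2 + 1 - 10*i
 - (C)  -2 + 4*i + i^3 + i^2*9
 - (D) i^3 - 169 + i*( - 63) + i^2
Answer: D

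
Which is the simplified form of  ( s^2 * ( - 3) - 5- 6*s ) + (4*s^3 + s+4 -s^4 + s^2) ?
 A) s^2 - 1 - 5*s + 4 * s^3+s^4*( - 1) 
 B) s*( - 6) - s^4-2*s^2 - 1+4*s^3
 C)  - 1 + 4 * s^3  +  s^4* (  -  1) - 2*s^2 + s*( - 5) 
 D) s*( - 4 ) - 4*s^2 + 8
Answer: C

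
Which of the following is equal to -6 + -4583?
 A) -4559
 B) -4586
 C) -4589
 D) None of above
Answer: C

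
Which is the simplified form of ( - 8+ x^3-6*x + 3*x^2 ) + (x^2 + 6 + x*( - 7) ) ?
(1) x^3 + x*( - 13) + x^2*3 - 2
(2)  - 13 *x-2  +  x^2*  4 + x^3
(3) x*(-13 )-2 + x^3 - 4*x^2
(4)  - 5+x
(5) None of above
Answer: 2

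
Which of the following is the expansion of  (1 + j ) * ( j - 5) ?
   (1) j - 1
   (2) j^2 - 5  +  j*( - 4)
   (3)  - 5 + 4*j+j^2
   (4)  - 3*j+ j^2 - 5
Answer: 2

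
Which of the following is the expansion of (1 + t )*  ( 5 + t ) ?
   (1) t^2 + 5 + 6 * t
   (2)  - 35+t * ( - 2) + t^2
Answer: 1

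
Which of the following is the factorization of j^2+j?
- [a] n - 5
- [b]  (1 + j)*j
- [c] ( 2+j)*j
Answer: b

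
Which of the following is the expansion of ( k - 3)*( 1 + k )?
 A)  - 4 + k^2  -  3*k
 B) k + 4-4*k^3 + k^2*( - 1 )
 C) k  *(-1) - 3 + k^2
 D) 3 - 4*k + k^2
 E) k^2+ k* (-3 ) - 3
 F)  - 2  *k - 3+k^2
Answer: F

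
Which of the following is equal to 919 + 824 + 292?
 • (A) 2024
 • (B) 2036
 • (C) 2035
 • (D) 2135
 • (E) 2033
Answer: C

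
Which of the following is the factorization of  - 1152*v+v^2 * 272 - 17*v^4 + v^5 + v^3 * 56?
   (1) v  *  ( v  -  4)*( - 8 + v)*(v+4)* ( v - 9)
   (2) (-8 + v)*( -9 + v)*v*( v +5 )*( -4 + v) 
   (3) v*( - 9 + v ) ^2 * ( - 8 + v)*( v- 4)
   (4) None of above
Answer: 1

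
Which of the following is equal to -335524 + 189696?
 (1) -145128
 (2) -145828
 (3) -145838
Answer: 2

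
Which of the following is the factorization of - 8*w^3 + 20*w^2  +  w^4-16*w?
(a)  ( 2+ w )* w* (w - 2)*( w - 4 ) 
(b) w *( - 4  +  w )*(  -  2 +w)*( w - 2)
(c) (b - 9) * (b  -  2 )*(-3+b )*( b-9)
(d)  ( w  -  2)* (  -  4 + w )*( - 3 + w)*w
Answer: b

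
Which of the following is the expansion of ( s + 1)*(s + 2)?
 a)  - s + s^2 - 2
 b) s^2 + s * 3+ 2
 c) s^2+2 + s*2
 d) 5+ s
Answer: b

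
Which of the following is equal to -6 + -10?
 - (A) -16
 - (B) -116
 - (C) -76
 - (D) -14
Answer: A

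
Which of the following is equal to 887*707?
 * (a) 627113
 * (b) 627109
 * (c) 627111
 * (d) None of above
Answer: b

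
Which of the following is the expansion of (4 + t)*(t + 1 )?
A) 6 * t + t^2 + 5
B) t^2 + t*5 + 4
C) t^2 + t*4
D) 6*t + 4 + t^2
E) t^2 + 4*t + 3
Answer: B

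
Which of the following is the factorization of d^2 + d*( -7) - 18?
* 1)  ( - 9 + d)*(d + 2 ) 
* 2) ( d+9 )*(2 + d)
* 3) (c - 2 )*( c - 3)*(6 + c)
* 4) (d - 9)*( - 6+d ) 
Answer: 1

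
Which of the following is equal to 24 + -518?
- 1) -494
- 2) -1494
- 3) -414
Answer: 1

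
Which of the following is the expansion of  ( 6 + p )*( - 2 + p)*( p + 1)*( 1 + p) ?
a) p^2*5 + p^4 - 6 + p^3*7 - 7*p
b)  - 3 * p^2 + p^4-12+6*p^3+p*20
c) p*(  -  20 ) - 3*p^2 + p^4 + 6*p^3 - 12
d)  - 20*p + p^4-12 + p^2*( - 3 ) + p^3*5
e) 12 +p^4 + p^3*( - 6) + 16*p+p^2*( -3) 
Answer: c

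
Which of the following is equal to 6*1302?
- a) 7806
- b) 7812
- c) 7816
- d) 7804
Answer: b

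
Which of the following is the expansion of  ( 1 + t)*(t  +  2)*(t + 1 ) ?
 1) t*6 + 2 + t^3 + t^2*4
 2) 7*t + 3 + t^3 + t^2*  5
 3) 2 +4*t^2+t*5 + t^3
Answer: 3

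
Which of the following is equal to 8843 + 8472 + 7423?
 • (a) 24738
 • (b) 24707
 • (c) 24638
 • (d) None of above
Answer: a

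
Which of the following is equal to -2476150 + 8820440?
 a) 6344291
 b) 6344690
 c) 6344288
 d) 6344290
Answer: d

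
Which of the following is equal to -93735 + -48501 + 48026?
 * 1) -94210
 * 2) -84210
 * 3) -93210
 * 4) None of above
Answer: 1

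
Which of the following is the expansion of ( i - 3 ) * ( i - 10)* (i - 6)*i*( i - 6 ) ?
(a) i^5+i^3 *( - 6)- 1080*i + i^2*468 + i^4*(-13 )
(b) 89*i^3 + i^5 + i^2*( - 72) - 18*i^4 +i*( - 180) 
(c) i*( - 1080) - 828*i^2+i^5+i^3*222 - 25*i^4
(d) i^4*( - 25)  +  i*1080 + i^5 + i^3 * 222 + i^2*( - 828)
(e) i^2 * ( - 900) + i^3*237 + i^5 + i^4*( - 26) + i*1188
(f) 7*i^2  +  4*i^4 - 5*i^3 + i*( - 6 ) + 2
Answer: d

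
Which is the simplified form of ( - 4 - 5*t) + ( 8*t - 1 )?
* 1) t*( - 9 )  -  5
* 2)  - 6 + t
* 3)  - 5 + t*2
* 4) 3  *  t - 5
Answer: 4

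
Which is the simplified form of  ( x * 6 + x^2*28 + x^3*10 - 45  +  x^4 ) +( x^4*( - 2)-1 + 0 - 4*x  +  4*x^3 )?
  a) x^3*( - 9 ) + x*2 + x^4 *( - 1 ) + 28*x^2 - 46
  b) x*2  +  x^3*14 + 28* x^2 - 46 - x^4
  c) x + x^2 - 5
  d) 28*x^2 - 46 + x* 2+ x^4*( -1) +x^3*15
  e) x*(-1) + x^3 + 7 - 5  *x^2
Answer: b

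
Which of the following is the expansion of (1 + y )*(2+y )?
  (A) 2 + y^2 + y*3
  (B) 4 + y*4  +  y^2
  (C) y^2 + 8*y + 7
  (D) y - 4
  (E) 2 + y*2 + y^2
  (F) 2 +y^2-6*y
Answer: A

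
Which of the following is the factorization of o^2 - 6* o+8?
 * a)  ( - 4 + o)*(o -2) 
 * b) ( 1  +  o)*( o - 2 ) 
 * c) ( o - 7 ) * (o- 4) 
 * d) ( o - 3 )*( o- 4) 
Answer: a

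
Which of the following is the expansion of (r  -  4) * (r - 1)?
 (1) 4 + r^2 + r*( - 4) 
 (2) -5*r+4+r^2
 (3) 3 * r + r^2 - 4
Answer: 2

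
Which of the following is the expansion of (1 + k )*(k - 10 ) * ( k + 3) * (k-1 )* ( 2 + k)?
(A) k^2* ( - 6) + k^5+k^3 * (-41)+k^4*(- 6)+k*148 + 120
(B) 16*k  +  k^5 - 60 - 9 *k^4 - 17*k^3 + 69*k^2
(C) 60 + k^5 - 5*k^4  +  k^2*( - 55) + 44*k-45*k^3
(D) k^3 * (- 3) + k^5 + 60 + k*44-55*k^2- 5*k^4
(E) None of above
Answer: C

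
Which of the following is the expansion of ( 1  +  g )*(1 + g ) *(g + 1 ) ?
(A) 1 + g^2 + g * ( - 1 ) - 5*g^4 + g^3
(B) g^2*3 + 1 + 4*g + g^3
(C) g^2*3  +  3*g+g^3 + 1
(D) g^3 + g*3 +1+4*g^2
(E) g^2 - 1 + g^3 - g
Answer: C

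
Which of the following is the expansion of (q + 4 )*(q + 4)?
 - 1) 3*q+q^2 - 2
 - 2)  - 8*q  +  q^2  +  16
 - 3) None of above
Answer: 3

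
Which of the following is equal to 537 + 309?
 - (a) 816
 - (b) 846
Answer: b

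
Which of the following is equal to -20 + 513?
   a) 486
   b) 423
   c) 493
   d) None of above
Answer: c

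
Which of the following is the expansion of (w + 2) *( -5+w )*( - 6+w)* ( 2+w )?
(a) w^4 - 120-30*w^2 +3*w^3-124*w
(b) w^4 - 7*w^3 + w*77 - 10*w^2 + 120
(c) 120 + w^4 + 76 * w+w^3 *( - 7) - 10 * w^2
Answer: c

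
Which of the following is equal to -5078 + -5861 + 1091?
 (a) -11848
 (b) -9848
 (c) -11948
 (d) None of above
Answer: b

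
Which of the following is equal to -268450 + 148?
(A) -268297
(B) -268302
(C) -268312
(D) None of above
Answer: B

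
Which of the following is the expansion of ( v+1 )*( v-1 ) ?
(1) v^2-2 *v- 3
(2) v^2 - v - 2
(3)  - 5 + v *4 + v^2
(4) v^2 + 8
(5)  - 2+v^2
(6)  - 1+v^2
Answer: 6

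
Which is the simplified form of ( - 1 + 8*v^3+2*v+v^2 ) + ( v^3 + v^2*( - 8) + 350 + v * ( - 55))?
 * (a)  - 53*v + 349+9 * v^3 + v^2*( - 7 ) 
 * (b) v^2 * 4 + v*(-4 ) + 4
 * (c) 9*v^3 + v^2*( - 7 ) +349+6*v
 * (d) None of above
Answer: a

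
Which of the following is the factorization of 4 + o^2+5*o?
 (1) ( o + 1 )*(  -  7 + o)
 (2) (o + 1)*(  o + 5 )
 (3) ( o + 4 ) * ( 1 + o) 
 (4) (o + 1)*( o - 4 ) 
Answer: 3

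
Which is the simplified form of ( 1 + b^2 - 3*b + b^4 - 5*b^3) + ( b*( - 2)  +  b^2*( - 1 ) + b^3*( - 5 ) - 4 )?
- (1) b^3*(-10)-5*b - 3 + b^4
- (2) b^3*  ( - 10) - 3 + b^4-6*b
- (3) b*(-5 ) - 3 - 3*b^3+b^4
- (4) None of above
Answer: 1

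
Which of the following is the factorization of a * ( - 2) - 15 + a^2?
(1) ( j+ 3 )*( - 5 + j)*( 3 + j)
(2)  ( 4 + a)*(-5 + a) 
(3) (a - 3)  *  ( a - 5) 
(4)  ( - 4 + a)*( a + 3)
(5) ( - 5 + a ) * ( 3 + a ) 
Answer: 5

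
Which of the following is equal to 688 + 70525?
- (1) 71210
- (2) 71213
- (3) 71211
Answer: 2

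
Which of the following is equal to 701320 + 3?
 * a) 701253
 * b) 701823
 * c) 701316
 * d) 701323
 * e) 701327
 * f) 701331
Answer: d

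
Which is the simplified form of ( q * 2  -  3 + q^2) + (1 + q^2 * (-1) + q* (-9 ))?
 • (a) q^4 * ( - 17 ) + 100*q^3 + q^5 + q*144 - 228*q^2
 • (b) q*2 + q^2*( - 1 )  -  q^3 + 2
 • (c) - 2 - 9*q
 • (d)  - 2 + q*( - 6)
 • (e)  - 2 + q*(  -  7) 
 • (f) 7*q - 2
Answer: e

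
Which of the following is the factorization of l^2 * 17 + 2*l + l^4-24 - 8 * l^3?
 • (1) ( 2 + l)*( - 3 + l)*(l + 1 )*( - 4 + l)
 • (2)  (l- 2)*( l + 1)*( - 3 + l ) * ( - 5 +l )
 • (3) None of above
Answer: 3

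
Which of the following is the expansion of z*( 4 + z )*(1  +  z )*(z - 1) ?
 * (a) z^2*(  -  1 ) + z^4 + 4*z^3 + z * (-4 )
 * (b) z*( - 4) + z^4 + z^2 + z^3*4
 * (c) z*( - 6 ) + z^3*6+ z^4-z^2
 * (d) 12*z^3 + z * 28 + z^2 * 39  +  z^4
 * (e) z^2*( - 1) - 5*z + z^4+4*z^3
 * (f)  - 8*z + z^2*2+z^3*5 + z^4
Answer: a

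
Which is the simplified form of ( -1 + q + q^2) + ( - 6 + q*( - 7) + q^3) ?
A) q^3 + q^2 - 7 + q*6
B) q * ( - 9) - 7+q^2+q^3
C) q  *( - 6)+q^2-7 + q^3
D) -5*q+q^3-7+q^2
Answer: C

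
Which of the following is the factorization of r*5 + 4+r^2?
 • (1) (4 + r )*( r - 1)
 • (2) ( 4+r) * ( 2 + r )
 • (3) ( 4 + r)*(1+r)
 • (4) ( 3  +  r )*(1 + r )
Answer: 3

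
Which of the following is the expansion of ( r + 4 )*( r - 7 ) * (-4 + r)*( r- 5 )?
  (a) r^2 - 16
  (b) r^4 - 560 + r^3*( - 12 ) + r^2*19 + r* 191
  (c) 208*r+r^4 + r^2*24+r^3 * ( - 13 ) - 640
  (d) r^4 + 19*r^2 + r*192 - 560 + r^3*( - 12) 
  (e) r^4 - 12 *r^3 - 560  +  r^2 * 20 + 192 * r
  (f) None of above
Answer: d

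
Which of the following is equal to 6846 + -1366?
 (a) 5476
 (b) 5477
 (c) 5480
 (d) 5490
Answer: c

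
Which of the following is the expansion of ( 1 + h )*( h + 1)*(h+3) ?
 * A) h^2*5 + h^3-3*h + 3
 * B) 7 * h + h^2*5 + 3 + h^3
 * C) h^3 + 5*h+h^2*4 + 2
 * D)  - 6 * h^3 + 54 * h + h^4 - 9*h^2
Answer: B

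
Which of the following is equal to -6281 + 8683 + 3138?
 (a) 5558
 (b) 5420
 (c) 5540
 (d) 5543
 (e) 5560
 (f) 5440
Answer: c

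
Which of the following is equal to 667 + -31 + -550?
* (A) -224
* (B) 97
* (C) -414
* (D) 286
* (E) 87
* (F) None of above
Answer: F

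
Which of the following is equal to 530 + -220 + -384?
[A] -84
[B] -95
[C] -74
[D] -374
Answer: C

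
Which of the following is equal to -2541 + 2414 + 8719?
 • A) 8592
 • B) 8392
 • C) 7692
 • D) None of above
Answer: A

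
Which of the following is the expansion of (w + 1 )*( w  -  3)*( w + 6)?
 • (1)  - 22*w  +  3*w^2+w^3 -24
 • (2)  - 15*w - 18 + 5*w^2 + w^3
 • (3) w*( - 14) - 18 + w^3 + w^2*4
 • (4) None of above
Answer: 4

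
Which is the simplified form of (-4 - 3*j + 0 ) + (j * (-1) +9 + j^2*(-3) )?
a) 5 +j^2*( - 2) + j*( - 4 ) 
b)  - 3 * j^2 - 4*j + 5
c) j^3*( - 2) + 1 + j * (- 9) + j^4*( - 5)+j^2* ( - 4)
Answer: b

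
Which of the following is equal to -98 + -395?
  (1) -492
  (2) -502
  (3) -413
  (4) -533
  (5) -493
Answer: 5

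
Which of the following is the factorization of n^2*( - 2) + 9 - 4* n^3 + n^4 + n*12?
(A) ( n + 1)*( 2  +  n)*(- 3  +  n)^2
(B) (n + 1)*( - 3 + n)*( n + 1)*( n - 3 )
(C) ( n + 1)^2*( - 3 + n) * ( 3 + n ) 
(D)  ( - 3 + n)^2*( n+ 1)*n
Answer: B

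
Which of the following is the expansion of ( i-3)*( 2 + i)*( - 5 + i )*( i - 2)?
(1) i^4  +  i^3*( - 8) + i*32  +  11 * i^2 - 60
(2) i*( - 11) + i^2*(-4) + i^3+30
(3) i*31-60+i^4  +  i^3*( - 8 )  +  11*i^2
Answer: 1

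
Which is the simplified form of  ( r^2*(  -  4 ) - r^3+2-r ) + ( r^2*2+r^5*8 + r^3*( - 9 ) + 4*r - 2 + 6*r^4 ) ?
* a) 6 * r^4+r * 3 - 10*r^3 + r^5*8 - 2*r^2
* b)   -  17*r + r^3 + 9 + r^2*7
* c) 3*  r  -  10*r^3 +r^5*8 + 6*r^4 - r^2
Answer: a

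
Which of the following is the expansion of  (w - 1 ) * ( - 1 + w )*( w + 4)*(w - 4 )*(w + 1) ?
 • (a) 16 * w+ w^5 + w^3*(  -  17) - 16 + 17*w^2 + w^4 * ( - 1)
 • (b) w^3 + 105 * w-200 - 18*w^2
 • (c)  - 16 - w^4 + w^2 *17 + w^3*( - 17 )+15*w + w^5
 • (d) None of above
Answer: a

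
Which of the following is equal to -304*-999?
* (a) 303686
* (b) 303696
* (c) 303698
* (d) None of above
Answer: b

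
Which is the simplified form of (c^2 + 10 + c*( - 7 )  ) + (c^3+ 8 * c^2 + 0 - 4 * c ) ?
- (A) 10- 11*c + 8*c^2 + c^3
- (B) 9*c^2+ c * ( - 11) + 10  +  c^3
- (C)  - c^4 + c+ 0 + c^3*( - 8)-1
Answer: B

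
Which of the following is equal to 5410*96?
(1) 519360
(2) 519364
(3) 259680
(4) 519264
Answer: 1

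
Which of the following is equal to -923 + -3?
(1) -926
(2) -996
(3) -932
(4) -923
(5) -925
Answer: 1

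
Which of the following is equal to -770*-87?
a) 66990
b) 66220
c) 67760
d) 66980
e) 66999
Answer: a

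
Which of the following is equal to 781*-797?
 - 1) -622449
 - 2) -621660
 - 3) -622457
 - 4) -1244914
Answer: 3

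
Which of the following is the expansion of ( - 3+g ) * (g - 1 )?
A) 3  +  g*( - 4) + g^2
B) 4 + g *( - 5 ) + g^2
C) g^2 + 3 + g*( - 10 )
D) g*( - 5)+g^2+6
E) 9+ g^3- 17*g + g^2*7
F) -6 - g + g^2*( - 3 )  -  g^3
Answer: A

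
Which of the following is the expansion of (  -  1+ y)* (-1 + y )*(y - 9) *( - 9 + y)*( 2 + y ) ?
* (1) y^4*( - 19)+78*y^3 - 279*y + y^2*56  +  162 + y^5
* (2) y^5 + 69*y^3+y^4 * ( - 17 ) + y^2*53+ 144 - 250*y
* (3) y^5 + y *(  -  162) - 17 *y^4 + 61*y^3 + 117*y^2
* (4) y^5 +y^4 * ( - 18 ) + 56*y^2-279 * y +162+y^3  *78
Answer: 4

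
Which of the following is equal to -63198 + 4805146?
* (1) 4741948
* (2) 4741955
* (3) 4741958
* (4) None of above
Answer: 1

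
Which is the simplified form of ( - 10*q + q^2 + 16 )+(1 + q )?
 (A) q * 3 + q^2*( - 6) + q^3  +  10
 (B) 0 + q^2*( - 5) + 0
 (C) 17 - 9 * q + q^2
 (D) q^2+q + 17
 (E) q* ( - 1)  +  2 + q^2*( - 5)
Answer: C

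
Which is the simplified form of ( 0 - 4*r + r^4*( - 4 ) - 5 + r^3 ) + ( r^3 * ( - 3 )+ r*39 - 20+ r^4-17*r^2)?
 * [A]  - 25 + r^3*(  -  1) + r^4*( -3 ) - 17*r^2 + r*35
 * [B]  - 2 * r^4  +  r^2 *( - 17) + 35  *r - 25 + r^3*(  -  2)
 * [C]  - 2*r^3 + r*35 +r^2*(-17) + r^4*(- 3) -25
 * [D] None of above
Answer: C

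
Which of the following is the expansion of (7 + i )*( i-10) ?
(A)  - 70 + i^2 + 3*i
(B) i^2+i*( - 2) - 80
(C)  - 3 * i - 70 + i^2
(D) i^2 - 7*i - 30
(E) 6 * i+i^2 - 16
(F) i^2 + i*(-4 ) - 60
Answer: C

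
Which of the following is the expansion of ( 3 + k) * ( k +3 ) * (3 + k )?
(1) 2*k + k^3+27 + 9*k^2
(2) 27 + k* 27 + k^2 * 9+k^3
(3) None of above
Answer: 2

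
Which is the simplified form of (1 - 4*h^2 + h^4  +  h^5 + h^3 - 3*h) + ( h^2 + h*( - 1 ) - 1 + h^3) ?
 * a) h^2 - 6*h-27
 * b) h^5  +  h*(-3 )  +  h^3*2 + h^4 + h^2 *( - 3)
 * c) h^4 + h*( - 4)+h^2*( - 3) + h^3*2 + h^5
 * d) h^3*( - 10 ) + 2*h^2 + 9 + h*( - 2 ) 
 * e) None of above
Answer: c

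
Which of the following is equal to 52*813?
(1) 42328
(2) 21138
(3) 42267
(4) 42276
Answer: 4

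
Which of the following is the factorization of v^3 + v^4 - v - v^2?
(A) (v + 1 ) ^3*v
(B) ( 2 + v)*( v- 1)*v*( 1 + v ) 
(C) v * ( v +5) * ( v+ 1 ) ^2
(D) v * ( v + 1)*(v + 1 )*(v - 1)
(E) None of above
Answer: D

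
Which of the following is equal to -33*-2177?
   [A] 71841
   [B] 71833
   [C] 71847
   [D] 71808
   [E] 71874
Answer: A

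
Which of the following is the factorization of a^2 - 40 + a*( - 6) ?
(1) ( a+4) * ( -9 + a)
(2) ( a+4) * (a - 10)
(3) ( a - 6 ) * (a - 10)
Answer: 2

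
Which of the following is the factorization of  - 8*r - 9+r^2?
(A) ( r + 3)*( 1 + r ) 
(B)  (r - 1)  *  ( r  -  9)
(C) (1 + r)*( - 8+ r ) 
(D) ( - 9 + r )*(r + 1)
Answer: D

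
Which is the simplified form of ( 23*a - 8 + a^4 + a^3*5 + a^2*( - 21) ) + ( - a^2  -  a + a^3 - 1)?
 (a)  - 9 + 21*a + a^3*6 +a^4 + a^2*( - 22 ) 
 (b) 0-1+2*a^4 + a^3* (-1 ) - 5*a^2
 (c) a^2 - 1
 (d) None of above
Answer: d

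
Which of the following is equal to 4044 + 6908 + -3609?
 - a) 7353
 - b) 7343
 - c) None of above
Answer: b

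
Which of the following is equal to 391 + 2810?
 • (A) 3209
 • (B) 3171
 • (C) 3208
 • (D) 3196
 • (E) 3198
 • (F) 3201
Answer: F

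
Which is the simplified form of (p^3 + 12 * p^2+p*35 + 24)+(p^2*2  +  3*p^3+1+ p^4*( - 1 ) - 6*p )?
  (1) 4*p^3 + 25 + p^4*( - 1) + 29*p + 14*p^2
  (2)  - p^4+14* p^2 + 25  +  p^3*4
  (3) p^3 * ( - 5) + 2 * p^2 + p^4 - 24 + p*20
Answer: 1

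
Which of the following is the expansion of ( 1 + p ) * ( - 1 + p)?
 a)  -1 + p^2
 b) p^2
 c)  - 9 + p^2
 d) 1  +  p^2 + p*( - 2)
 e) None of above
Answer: a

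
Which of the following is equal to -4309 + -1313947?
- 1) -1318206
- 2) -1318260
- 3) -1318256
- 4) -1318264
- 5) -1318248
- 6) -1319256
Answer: 3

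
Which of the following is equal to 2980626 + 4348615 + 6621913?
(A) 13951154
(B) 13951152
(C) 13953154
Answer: A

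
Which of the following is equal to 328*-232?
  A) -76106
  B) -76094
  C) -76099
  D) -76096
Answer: D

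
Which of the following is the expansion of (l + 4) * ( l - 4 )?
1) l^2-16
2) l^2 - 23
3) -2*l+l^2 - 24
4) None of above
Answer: 1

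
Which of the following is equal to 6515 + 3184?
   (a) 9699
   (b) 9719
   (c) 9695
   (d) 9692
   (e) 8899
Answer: a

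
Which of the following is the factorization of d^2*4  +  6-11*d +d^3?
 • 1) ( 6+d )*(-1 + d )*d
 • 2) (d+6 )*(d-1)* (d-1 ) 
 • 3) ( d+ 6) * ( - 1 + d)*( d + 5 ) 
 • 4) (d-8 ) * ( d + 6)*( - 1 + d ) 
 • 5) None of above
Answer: 2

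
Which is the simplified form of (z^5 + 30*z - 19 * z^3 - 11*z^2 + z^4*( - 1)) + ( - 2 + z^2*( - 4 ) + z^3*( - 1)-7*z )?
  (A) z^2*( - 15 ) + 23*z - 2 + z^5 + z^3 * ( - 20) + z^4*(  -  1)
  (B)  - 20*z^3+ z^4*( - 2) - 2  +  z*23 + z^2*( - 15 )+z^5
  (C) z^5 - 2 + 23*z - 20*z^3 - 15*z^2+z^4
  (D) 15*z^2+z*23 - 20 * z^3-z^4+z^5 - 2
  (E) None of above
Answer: A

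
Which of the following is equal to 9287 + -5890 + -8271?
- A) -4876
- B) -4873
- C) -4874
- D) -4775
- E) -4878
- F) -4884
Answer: C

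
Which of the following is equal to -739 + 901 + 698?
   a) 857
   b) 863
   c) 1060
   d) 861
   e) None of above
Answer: e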